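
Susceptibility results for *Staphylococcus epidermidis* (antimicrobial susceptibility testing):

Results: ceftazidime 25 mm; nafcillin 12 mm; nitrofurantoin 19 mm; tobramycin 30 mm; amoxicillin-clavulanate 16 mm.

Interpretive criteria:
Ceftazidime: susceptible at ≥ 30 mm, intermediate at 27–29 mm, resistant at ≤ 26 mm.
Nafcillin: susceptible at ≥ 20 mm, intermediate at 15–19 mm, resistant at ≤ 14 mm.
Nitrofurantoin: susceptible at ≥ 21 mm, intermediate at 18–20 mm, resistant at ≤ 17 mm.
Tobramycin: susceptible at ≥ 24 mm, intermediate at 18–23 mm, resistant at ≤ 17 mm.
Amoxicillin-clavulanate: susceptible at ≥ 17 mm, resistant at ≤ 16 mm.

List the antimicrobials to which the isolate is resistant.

Ceftazidime 25 mm: ≤ 26 mm — resistant
Nafcillin: 12 mm is ≤ 14 mm → R
Nitrofurantoin (19 mm) in 18–20 mm ⇒ I
Tobramycin 30 mm: ≥ 24 mm ⇒ S
Amoxicillin-clavulanate: 16 mm is ≤ 16 mm — Resistant

ceftazidime, nafcillin, amoxicillin-clavulanate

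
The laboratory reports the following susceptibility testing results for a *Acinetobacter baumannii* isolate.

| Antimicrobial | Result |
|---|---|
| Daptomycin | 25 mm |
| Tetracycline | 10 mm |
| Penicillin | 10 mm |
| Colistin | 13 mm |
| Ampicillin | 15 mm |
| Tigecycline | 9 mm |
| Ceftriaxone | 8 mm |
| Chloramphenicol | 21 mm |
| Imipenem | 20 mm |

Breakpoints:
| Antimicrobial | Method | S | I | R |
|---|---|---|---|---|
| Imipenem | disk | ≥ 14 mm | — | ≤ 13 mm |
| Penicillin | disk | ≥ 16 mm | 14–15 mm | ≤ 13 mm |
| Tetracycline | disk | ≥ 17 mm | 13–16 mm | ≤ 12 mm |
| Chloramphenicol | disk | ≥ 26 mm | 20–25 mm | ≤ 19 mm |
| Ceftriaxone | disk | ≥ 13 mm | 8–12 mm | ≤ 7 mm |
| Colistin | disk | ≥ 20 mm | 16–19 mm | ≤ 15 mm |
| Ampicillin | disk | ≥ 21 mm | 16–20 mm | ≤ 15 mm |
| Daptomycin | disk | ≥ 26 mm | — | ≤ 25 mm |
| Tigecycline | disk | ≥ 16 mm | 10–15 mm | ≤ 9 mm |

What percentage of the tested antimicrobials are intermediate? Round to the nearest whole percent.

Daptomycin: 25 mm is ≤ 25 mm → resistant
Tetracycline: 10 mm is ≤ 12 mm — R
Penicillin 10 mm: ≤ 13 mm → resistant
Colistin (13 mm) ≤ 15 mm → resistant
Ampicillin 15 mm: ≤ 15 mm — resistant
Tigecycline 9 mm: ≤ 9 mm ⇒ R
Ceftriaxone: 8 mm is in 8–12 mm → I
Chloramphenicol: 21 mm is in 20–25 mm ⇒ I
Imipenem: 20 mm is ≥ 14 mm — S
Intermediate: 2/9

22%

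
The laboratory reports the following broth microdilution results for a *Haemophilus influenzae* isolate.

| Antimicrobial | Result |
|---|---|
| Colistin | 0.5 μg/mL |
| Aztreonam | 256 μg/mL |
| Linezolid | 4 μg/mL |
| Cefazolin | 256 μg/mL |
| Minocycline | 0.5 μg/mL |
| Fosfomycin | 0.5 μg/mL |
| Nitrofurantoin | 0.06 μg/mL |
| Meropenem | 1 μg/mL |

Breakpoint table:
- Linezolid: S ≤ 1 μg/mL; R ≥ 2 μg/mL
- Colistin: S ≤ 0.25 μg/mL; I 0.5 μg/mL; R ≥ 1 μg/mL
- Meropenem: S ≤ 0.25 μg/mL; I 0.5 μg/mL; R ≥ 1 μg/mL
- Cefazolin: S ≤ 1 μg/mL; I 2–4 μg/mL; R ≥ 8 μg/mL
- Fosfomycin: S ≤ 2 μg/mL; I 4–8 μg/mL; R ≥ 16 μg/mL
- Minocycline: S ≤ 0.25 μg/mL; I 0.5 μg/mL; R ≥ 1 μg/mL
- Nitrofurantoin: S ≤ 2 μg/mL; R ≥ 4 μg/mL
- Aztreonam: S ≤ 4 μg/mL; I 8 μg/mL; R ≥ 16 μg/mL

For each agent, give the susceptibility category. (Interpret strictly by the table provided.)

Colistin 0.5 μg/mL: = 0.5 μg/mL → intermediate
Aztreonam 256 μg/mL: ≥ 16 μg/mL ⇒ Resistant
Linezolid (4 μg/mL) ≥ 2 μg/mL ⇒ Resistant
Cefazolin (256 μg/mL) ≥ 8 μg/mL ⇒ Resistant
Minocycline (0.5 μg/mL) = 0.5 μg/mL ⇒ intermediate
Fosfomycin 0.5 μg/mL: ≤ 2 μg/mL ⇒ susceptible
Nitrofurantoin: 0.06 μg/mL is ≤ 2 μg/mL ⇒ S
Meropenem (1 μg/mL) ≥ 1 μg/mL — resistant

I, R, R, R, I, S, S, R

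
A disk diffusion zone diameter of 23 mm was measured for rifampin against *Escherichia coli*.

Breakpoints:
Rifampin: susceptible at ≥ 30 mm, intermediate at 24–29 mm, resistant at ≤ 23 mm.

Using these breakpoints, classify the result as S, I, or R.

R

Rifampin: 23 mm is ≤ 23 mm — Resistant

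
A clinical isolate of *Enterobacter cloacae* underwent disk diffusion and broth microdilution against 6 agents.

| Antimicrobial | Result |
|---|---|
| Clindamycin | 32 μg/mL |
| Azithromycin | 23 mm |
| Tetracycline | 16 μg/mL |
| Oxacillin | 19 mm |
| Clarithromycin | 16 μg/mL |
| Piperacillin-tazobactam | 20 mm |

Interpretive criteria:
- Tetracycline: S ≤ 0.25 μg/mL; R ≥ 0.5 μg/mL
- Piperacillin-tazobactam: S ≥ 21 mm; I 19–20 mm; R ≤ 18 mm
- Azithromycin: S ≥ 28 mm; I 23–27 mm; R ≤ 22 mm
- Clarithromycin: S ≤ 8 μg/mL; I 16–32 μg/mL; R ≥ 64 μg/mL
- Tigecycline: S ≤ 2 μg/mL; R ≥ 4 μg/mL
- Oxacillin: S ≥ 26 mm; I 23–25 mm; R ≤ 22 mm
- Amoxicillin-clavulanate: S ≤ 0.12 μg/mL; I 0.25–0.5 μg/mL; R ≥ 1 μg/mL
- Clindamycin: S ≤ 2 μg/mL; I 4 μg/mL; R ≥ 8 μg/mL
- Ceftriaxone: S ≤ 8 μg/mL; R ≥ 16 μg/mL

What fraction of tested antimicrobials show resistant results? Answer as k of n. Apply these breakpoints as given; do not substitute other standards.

3 of 6

Clindamycin (32 μg/mL) ≥ 8 μg/mL ⇒ resistant
Azithromycin: 23 mm is in 23–27 mm — Intermediate
Tetracycline: 16 μg/mL is ≥ 0.5 μg/mL → resistant
Oxacillin: 19 mm is ≤ 22 mm ⇒ resistant
Clarithromycin: 16 μg/mL is in 16–32 μg/mL → I
Piperacillin-tazobactam (20 mm) in 19–20 mm → Intermediate
Resistant: 3/6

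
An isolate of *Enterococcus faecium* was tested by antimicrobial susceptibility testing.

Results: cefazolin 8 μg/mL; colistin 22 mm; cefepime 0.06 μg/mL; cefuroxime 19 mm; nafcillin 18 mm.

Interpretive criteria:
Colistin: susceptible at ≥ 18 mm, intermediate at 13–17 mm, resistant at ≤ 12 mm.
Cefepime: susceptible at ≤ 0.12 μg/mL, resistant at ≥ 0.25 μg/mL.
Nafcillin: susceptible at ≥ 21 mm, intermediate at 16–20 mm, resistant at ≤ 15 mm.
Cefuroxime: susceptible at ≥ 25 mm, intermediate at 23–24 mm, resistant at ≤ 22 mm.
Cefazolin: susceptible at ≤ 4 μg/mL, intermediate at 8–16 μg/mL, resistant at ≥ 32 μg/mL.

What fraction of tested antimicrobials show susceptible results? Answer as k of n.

2 of 5

Cefazolin (8 μg/mL) in 8–16 μg/mL — I
Colistin (22 mm) ≥ 18 mm ⇒ S
Cefepime 0.06 μg/mL: ≤ 0.12 μg/mL → Susceptible
Cefuroxime 19 mm: ≤ 22 mm → R
Nafcillin: 18 mm is in 16–20 mm ⇒ Intermediate
Susceptible: 2/5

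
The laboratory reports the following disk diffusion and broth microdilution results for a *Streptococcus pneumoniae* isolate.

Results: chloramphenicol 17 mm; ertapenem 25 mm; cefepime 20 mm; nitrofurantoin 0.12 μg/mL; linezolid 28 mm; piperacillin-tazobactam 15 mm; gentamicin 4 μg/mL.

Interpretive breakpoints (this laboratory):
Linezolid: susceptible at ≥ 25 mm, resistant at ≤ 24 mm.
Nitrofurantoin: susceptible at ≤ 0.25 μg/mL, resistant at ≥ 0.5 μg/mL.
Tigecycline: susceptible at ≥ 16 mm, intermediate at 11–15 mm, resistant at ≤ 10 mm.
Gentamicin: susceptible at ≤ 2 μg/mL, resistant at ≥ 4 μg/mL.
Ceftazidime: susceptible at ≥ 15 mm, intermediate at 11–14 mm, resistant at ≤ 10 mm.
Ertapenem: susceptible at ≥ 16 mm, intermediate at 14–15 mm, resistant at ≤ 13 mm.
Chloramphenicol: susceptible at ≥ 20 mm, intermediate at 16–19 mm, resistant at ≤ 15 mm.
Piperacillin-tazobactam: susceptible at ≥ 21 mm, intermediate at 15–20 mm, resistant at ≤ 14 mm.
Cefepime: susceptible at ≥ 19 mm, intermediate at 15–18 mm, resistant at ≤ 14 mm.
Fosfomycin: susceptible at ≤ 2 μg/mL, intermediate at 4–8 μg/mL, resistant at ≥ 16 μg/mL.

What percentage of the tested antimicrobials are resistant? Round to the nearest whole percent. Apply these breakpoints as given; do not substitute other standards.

14%

Chloramphenicol (17 mm) in 16–19 mm ⇒ intermediate
Ertapenem 25 mm: ≥ 16 mm → S
Cefepime (20 mm) ≥ 19 mm → susceptible
Nitrofurantoin: 0.12 μg/mL is ≤ 0.25 μg/mL ⇒ susceptible
Linezolid (28 mm) ≥ 25 mm — S
Piperacillin-tazobactam 15 mm: in 15–20 mm → I
Gentamicin 4 μg/mL: ≥ 4 μg/mL — resistant
Resistant: 1/7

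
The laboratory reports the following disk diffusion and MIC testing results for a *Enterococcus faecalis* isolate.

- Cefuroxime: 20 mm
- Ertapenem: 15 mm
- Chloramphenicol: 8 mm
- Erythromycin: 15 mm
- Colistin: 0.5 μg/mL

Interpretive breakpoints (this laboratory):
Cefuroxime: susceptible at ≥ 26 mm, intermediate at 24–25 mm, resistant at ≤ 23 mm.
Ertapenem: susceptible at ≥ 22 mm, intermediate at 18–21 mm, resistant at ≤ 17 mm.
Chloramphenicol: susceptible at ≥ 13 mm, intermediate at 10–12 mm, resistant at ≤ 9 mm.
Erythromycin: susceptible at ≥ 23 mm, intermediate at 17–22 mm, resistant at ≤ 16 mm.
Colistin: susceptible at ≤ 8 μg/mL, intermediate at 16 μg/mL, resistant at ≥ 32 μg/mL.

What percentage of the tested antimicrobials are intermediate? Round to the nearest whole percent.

0%

Cefuroxime 20 mm: ≤ 23 mm → Resistant
Ertapenem: 15 mm is ≤ 17 mm → R
Chloramphenicol 8 mm: ≤ 9 mm — R
Erythromycin (15 mm) ≤ 16 mm — Resistant
Colistin (0.5 μg/mL) ≤ 8 μg/mL ⇒ Susceptible
Intermediate: 0/5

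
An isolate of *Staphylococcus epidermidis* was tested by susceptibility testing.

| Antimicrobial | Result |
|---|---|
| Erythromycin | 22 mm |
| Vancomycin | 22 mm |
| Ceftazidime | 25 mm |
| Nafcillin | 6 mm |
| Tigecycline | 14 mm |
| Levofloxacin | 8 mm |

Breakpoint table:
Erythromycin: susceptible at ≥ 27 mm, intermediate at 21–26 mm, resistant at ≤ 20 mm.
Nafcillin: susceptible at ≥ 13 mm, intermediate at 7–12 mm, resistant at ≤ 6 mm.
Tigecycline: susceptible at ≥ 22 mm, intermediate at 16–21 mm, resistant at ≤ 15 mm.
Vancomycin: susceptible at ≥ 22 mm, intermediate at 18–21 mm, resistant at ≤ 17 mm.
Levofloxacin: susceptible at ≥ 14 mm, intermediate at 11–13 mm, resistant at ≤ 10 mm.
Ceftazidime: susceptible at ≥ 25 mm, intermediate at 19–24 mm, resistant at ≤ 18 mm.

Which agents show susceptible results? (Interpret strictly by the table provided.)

vancomycin, ceftazidime

Erythromycin: 22 mm is in 21–26 mm → I
Vancomycin (22 mm) ≥ 22 mm → S
Ceftazidime (25 mm) ≥ 25 mm — S
Nafcillin: 6 mm is ≤ 6 mm — Resistant
Tigecycline 14 mm: ≤ 15 mm → resistant
Levofloxacin 8 mm: ≤ 10 mm ⇒ Resistant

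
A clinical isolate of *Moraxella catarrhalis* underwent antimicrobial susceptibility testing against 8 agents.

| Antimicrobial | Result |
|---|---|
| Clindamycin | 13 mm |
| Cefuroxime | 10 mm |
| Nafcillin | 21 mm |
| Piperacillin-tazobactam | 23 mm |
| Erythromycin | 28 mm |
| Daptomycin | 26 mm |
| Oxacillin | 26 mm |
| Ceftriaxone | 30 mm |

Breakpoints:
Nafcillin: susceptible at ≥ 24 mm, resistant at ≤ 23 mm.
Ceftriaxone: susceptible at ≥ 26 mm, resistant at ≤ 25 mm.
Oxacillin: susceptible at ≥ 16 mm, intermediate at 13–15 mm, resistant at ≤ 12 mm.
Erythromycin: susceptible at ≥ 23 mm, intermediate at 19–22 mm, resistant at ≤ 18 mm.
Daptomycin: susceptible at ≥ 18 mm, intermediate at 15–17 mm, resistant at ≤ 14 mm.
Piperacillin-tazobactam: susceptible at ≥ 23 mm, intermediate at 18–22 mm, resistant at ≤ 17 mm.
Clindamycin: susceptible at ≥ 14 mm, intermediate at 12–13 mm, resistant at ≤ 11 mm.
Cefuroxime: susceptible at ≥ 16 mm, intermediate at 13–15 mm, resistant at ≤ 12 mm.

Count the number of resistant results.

2

Clindamycin 13 mm: in 12–13 mm → Intermediate
Cefuroxime (10 mm) ≤ 12 mm ⇒ R
Nafcillin 21 mm: ≤ 23 mm ⇒ resistant
Piperacillin-tazobactam (23 mm) ≥ 23 mm ⇒ susceptible
Erythromycin (28 mm) ≥ 23 mm ⇒ susceptible
Daptomycin: 26 mm is ≥ 18 mm → Susceptible
Oxacillin: 26 mm is ≥ 16 mm ⇒ Susceptible
Ceftriaxone (30 mm) ≥ 26 mm ⇒ susceptible
Resistant: 2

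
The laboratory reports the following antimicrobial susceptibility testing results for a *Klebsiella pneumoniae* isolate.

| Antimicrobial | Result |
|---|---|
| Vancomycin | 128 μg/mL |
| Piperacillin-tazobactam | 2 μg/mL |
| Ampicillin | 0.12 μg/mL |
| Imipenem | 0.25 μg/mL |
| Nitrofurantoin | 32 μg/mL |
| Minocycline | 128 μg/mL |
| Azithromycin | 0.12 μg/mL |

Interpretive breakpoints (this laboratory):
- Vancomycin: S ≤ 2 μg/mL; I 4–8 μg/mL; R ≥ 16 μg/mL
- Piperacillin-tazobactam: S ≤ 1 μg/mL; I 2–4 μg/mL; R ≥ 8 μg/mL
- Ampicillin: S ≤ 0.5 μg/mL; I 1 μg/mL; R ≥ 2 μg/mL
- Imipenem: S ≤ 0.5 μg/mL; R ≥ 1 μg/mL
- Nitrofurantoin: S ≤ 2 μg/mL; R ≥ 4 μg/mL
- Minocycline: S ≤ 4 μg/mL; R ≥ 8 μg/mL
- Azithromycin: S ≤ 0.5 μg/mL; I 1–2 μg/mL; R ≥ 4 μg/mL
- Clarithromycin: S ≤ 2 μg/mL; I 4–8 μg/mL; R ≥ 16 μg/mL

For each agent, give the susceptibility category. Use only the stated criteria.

Vancomycin: 128 μg/mL is ≥ 16 μg/mL — resistant
Piperacillin-tazobactam: 2 μg/mL is in 2–4 μg/mL → I
Ampicillin: 0.12 μg/mL is ≤ 0.5 μg/mL ⇒ Susceptible
Imipenem (0.25 μg/mL) ≤ 0.5 μg/mL — Susceptible
Nitrofurantoin 32 μg/mL: ≥ 4 μg/mL → resistant
Minocycline 128 μg/mL: ≥ 8 μg/mL → R
Azithromycin (0.12 μg/mL) ≤ 0.5 μg/mL → Susceptible

R, I, S, S, R, R, S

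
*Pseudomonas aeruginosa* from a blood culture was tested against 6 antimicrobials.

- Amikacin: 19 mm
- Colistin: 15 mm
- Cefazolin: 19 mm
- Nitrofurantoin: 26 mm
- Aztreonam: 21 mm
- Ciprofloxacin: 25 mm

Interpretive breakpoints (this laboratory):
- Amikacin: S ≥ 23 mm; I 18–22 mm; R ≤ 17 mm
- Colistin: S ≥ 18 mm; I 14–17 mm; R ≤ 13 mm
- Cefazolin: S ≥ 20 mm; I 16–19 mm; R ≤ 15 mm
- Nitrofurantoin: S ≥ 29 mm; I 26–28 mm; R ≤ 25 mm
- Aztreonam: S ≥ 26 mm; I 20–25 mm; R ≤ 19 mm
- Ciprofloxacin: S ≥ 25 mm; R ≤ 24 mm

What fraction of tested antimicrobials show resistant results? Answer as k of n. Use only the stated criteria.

Amikacin 19 mm: in 18–22 mm → I
Colistin (15 mm) in 14–17 mm ⇒ I
Cefazolin: 19 mm is in 16–19 mm → intermediate
Nitrofurantoin: 26 mm is in 26–28 mm ⇒ I
Aztreonam (21 mm) in 20–25 mm → I
Ciprofloxacin: 25 mm is ≥ 25 mm ⇒ S
Resistant: 0/6

0 of 6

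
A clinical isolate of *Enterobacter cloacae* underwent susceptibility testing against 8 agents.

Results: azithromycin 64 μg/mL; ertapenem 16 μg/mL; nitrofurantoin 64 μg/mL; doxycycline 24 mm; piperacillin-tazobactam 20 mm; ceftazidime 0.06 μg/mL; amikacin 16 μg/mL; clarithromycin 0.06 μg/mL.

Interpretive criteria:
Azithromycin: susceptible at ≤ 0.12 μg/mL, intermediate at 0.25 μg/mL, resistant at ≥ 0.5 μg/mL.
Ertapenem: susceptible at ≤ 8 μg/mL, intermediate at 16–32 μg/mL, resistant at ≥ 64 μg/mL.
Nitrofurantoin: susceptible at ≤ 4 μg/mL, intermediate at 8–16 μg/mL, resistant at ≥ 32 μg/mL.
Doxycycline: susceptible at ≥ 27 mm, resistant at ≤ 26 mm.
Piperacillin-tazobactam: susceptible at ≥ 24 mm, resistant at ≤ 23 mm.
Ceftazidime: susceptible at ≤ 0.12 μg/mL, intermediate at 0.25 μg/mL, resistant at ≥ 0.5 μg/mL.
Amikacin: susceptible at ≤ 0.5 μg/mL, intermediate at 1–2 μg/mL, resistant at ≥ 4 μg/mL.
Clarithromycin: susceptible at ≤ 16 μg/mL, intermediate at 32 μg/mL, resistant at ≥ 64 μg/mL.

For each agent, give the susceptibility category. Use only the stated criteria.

Azithromycin (64 μg/mL) ≥ 0.5 μg/mL → R
Ertapenem: 16 μg/mL is in 16–32 μg/mL → Intermediate
Nitrofurantoin 64 μg/mL: ≥ 32 μg/mL ⇒ R
Doxycycline: 24 mm is ≤ 26 mm → resistant
Piperacillin-tazobactam 20 mm: ≤ 23 mm ⇒ resistant
Ceftazidime: 0.06 μg/mL is ≤ 0.12 μg/mL — Susceptible
Amikacin: 16 μg/mL is ≥ 4 μg/mL ⇒ R
Clarithromycin: 0.06 μg/mL is ≤ 16 μg/mL ⇒ susceptible

R, I, R, R, R, S, R, S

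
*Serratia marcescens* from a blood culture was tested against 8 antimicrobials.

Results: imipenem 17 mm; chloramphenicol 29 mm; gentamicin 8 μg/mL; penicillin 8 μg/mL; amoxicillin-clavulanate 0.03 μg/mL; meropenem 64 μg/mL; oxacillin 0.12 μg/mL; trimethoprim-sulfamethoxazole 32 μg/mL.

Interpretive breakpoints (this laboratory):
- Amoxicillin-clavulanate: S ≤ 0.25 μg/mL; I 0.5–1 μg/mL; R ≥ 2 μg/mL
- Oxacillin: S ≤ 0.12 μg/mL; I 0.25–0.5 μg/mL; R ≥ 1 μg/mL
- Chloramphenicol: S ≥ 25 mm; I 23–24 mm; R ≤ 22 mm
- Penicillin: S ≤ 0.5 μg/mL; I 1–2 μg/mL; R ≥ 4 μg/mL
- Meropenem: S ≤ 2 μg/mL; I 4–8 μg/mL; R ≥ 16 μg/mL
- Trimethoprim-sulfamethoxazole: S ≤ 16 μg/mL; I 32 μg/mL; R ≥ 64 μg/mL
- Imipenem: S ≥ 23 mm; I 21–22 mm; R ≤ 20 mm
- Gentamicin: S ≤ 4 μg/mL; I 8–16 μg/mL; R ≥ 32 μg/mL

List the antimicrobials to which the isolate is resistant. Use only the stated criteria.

Imipenem: 17 mm is ≤ 20 mm — R
Chloramphenicol: 29 mm is ≥ 25 mm → susceptible
Gentamicin (8 μg/mL) in 8–16 μg/mL ⇒ I
Penicillin 8 μg/mL: ≥ 4 μg/mL ⇒ Resistant
Amoxicillin-clavulanate (0.03 μg/mL) ≤ 0.25 μg/mL — Susceptible
Meropenem (64 μg/mL) ≥ 16 μg/mL — Resistant
Oxacillin (0.12 μg/mL) ≤ 0.12 μg/mL ⇒ S
Trimethoprim-sulfamethoxazole (32 μg/mL) = 32 μg/mL → Intermediate

imipenem, penicillin, meropenem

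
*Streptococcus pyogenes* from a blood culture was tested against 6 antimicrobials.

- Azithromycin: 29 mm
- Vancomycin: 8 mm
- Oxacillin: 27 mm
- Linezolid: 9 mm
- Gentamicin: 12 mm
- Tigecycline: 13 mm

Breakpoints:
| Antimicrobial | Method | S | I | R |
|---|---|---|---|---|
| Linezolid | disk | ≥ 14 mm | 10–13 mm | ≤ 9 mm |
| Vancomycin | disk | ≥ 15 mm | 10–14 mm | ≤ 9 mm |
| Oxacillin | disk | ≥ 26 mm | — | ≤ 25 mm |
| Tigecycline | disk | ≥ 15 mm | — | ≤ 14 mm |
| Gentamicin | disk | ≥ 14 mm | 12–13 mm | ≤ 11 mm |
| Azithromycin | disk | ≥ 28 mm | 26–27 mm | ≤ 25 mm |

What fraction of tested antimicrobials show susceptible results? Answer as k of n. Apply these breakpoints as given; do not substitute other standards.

Azithromycin: 29 mm is ≥ 28 mm — susceptible
Vancomycin (8 mm) ≤ 9 mm ⇒ resistant
Oxacillin: 27 mm is ≥ 26 mm ⇒ Susceptible
Linezolid: 9 mm is ≤ 9 mm ⇒ resistant
Gentamicin 12 mm: in 12–13 mm — Intermediate
Tigecycline (13 mm) ≤ 14 mm ⇒ R
Susceptible: 2/6

2 of 6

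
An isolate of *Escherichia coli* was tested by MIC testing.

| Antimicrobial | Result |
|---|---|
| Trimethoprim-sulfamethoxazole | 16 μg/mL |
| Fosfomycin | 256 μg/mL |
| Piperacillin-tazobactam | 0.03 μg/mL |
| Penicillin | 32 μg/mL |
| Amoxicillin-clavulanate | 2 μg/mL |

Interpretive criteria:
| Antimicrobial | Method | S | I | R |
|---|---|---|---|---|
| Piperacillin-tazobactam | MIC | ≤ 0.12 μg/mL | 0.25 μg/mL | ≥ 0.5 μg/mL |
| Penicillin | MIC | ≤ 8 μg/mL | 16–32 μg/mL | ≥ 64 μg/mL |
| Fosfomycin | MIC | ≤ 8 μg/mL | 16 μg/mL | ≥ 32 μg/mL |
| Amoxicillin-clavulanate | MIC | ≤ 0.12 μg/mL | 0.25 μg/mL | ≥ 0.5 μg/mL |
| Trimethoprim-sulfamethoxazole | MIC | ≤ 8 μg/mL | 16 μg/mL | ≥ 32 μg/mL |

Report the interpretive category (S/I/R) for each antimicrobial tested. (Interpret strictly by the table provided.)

Trimethoprim-sulfamethoxazole (16 μg/mL) = 16 μg/mL — Intermediate
Fosfomycin: 256 μg/mL is ≥ 32 μg/mL — resistant
Piperacillin-tazobactam 0.03 μg/mL: ≤ 0.12 μg/mL — Susceptible
Penicillin (32 μg/mL) in 16–32 μg/mL — Intermediate
Amoxicillin-clavulanate (2 μg/mL) ≥ 0.5 μg/mL ⇒ resistant

I, R, S, I, R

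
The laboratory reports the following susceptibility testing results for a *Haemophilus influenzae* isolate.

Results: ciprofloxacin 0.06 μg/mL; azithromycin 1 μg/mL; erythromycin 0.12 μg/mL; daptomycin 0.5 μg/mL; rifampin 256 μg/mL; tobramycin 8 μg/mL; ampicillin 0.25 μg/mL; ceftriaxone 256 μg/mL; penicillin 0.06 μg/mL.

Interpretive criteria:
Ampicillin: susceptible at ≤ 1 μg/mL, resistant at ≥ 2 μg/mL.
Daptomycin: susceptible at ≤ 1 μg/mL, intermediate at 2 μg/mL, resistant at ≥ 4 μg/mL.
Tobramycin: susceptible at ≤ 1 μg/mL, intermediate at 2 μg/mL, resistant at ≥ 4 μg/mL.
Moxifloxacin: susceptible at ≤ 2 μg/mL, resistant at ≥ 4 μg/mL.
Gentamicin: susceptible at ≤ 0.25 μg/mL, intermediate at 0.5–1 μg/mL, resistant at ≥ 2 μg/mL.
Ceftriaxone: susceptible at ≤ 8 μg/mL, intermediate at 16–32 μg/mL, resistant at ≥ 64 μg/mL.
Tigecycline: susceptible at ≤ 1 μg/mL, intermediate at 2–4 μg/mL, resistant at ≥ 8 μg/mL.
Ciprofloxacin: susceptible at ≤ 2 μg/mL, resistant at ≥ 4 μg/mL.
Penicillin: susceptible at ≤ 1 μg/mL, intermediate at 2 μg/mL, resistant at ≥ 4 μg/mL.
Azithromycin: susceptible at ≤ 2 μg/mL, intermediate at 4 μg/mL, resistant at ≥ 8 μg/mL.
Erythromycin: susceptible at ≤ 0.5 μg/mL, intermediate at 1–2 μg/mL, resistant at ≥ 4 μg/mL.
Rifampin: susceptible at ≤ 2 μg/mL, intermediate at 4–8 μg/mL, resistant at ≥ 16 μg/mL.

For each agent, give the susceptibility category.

Ciprofloxacin (0.06 μg/mL) ≤ 2 μg/mL ⇒ Susceptible
Azithromycin (1 μg/mL) ≤ 2 μg/mL — susceptible
Erythromycin (0.12 μg/mL) ≤ 0.5 μg/mL — susceptible
Daptomycin (0.5 μg/mL) ≤ 1 μg/mL — Susceptible
Rifampin 256 μg/mL: ≥ 16 μg/mL ⇒ Resistant
Tobramycin (8 μg/mL) ≥ 4 μg/mL ⇒ resistant
Ampicillin 0.25 μg/mL: ≤ 1 μg/mL — susceptible
Ceftriaxone: 256 μg/mL is ≥ 64 μg/mL — R
Penicillin: 0.06 μg/mL is ≤ 1 μg/mL — susceptible

S, S, S, S, R, R, S, R, S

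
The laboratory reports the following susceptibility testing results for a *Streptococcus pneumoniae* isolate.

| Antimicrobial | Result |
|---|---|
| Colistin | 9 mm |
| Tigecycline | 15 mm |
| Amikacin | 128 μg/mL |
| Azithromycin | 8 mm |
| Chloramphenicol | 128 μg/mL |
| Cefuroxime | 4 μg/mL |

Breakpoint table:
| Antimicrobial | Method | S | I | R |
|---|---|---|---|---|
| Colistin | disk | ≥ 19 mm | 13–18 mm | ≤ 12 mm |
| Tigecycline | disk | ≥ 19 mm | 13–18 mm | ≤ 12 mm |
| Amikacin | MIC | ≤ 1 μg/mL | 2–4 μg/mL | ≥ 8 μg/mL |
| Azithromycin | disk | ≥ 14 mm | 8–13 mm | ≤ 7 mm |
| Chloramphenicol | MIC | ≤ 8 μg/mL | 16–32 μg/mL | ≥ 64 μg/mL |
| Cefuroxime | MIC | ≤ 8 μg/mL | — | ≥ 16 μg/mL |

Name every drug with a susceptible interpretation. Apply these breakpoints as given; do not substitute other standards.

Colistin: 9 mm is ≤ 12 mm — R
Tigecycline 15 mm: in 13–18 mm → Intermediate
Amikacin (128 μg/mL) ≥ 8 μg/mL ⇒ Resistant
Azithromycin 8 mm: in 8–13 mm — intermediate
Chloramphenicol: 128 μg/mL is ≥ 64 μg/mL — Resistant
Cefuroxime (4 μg/mL) ≤ 8 μg/mL → S

cefuroxime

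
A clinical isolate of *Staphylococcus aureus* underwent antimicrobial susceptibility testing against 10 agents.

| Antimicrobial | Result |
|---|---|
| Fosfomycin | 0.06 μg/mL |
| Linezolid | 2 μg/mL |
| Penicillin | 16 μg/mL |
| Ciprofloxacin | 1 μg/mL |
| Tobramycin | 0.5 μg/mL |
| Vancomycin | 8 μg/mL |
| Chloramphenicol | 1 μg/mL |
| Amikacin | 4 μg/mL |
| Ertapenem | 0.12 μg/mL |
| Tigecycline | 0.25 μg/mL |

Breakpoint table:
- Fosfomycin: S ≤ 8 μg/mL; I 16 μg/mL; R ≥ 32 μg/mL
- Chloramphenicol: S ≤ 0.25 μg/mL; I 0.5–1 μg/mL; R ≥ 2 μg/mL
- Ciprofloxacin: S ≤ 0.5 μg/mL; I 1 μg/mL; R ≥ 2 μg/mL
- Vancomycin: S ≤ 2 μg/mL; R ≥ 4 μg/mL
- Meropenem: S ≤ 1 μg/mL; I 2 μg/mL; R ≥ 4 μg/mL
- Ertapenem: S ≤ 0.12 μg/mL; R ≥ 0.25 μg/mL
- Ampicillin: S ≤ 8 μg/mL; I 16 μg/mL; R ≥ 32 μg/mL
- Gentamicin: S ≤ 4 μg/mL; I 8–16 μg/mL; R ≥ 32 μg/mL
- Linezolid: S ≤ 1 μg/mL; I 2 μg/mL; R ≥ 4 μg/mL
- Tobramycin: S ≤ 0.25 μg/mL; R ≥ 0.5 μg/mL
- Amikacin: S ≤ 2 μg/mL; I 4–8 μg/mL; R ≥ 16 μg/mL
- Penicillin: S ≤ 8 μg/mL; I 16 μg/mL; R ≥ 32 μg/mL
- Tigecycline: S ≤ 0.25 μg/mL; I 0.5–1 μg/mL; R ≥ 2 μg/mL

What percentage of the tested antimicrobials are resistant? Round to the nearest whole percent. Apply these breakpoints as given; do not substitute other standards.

Fosfomycin (0.06 μg/mL) ≤ 8 μg/mL → susceptible
Linezolid: 2 μg/mL is = 2 μg/mL ⇒ Intermediate
Penicillin 16 μg/mL: = 16 μg/mL ⇒ intermediate
Ciprofloxacin 1 μg/mL: = 1 μg/mL ⇒ Intermediate
Tobramycin: 0.5 μg/mL is ≥ 0.5 μg/mL ⇒ Resistant
Vancomycin 8 μg/mL: ≥ 4 μg/mL — Resistant
Chloramphenicol: 1 μg/mL is in 0.5–1 μg/mL ⇒ I
Amikacin 4 μg/mL: in 4–8 μg/mL ⇒ intermediate
Ertapenem 0.12 μg/mL: ≤ 0.12 μg/mL — susceptible
Tigecycline 0.25 μg/mL: ≤ 0.25 μg/mL — S
Resistant: 2/10

20%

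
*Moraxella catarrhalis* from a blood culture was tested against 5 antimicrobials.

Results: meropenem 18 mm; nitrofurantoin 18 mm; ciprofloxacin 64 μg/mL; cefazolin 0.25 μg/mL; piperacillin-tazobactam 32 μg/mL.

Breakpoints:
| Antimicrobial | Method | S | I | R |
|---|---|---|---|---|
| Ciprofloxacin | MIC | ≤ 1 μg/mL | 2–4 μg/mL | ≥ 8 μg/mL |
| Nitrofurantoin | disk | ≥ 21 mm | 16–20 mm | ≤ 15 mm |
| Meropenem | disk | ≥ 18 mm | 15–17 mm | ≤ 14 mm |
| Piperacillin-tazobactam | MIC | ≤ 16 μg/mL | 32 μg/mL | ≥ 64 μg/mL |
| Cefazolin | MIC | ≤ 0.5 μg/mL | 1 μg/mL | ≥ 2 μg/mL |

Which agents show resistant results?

Meropenem (18 mm) ≥ 18 mm → susceptible
Nitrofurantoin 18 mm: in 16–20 mm → I
Ciprofloxacin 64 μg/mL: ≥ 8 μg/mL ⇒ resistant
Cefazolin (0.25 μg/mL) ≤ 0.5 μg/mL ⇒ Susceptible
Piperacillin-tazobactam (32 μg/mL) = 32 μg/mL — I

ciprofloxacin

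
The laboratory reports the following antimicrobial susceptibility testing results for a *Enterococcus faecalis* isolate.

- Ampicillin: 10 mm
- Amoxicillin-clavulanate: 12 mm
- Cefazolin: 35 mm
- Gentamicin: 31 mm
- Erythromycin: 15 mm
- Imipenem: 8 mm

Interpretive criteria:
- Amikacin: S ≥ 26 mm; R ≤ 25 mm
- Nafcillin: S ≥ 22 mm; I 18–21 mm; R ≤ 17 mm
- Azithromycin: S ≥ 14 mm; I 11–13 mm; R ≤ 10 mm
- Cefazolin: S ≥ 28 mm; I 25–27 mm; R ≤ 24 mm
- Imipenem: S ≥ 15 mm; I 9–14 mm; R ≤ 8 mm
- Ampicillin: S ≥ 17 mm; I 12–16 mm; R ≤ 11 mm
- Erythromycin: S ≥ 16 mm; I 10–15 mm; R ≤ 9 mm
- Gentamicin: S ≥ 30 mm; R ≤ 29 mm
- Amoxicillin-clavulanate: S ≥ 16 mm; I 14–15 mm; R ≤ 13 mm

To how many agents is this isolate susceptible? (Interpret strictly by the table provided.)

Ampicillin 10 mm: ≤ 11 mm — resistant
Amoxicillin-clavulanate 12 mm: ≤ 13 mm — R
Cefazolin 35 mm: ≥ 28 mm ⇒ Susceptible
Gentamicin: 31 mm is ≥ 30 mm ⇒ susceptible
Erythromycin: 15 mm is in 10–15 mm → I
Imipenem: 8 mm is ≤ 8 mm → R
Susceptible: 2

2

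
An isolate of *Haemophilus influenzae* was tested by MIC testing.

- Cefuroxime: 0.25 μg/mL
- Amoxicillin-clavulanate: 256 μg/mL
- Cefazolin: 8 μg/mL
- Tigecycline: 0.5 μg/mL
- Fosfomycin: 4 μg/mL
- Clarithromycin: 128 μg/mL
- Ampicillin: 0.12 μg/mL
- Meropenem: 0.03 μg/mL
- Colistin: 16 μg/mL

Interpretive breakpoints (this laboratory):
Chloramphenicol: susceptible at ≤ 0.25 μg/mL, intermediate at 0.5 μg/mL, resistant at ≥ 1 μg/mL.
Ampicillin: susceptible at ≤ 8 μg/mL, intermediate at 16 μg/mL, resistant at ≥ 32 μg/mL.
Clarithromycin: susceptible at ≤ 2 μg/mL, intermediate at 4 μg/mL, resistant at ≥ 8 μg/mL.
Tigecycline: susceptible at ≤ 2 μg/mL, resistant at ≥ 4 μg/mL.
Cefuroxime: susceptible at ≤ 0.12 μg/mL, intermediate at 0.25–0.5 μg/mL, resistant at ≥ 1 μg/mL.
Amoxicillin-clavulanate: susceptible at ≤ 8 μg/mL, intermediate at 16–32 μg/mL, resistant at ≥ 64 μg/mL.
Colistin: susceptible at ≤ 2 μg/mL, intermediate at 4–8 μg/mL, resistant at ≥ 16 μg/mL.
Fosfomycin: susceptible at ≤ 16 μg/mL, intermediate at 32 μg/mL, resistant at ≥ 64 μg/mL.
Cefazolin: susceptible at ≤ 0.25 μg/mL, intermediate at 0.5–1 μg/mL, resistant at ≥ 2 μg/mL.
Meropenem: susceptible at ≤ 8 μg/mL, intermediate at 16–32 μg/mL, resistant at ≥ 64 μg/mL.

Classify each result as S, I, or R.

I, R, R, S, S, R, S, S, R

Cefuroxime: 0.25 μg/mL is in 0.25–0.5 μg/mL — intermediate
Amoxicillin-clavulanate 256 μg/mL: ≥ 64 μg/mL → R
Cefazolin: 8 μg/mL is ≥ 2 μg/mL ⇒ Resistant
Tigecycline 0.5 μg/mL: ≤ 2 μg/mL → S
Fosfomycin (4 μg/mL) ≤ 16 μg/mL — Susceptible
Clarithromycin: 128 μg/mL is ≥ 8 μg/mL → Resistant
Ampicillin (0.12 μg/mL) ≤ 8 μg/mL → Susceptible
Meropenem 0.03 μg/mL: ≤ 8 μg/mL → Susceptible
Colistin 16 μg/mL: ≥ 16 μg/mL → Resistant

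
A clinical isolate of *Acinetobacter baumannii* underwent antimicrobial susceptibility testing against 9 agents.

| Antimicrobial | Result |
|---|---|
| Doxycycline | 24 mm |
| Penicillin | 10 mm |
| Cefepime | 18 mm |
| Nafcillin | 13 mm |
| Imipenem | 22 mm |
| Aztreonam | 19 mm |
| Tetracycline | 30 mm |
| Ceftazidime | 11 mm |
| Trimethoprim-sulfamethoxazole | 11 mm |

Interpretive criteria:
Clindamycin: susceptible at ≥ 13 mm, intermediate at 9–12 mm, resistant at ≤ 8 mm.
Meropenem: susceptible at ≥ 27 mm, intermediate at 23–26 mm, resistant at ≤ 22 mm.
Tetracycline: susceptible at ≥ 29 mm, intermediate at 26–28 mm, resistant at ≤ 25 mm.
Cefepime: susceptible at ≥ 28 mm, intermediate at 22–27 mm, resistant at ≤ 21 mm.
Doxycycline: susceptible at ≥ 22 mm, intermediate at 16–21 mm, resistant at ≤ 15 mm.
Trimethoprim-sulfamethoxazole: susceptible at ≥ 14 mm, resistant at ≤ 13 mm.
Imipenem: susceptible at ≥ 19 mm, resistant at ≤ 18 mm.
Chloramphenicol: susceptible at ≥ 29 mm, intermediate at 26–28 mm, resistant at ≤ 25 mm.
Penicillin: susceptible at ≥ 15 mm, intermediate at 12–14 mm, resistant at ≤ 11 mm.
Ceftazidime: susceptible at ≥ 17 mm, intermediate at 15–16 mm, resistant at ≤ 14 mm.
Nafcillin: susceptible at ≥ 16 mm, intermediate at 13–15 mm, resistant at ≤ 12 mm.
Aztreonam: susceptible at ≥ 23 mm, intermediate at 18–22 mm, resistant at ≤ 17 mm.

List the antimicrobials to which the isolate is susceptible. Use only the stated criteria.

Doxycycline 24 mm: ≥ 22 mm → Susceptible
Penicillin (10 mm) ≤ 11 mm — Resistant
Cefepime: 18 mm is ≤ 21 mm — Resistant
Nafcillin: 13 mm is in 13–15 mm — I
Imipenem: 22 mm is ≥ 19 mm — susceptible
Aztreonam 19 mm: in 18–22 mm → I
Tetracycline: 30 mm is ≥ 29 mm ⇒ S
Ceftazidime: 11 mm is ≤ 14 mm ⇒ Resistant
Trimethoprim-sulfamethoxazole 11 mm: ≤ 13 mm — Resistant

doxycycline, imipenem, tetracycline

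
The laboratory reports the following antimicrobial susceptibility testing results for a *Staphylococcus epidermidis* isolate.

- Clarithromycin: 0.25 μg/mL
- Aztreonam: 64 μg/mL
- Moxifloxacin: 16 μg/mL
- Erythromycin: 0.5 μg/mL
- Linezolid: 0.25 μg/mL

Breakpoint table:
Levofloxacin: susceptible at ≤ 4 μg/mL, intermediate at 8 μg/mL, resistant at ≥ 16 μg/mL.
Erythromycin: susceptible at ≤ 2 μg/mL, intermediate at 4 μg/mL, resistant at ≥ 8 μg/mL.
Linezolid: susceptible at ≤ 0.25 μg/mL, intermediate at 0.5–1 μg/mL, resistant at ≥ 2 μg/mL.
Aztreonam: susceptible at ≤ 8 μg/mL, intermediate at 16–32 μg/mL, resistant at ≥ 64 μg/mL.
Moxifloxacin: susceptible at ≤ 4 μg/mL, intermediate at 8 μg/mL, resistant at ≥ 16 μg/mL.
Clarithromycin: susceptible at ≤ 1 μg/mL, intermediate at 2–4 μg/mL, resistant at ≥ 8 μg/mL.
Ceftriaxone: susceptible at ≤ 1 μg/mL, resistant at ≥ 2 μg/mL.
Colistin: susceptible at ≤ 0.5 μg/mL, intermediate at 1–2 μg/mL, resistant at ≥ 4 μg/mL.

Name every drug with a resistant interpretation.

Clarithromycin: 0.25 μg/mL is ≤ 1 μg/mL — S
Aztreonam 64 μg/mL: ≥ 64 μg/mL → resistant
Moxifloxacin: 16 μg/mL is ≥ 16 μg/mL — R
Erythromycin 0.5 μg/mL: ≤ 2 μg/mL — S
Linezolid 0.25 μg/mL: ≤ 0.25 μg/mL ⇒ S

aztreonam, moxifloxacin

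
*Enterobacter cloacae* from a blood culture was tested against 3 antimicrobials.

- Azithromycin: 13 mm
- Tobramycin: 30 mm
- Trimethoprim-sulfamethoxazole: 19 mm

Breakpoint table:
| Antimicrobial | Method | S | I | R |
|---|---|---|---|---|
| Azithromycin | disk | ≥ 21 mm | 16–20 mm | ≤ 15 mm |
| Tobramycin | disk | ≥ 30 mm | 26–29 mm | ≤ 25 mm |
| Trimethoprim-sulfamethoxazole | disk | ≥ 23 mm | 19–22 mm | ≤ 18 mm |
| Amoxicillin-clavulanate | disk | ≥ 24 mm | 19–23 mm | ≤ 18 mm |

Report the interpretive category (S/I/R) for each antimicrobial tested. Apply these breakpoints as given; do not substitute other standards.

Azithromycin: 13 mm is ≤ 15 mm → R
Tobramycin 30 mm: ≥ 30 mm ⇒ susceptible
Trimethoprim-sulfamethoxazole 19 mm: in 19–22 mm → Intermediate

R, S, I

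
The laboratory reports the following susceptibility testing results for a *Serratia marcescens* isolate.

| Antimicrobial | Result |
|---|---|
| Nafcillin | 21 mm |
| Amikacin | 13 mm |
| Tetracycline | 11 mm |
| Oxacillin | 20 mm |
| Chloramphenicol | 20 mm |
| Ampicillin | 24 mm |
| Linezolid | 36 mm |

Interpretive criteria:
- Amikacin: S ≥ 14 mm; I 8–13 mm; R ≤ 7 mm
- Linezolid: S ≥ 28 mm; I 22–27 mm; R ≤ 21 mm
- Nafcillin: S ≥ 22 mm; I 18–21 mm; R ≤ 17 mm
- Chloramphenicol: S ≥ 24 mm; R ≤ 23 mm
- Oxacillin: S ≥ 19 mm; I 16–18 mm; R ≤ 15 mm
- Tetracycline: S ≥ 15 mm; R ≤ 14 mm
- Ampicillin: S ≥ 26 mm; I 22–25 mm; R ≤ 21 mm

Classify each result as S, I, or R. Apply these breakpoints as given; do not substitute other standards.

I, I, R, S, R, I, S

Nafcillin: 21 mm is in 18–21 mm — intermediate
Amikacin (13 mm) in 8–13 mm — Intermediate
Tetracycline: 11 mm is ≤ 14 mm → Resistant
Oxacillin (20 mm) ≥ 19 mm ⇒ Susceptible
Chloramphenicol (20 mm) ≤ 23 mm — Resistant
Ampicillin 24 mm: in 22–25 mm → I
Linezolid 36 mm: ≥ 28 mm → Susceptible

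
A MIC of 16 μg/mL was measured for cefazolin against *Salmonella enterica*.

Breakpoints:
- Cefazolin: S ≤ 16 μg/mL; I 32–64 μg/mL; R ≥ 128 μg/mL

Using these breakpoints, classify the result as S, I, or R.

Cefazolin 16 μg/mL: ≤ 16 μg/mL ⇒ Susceptible

Susceptible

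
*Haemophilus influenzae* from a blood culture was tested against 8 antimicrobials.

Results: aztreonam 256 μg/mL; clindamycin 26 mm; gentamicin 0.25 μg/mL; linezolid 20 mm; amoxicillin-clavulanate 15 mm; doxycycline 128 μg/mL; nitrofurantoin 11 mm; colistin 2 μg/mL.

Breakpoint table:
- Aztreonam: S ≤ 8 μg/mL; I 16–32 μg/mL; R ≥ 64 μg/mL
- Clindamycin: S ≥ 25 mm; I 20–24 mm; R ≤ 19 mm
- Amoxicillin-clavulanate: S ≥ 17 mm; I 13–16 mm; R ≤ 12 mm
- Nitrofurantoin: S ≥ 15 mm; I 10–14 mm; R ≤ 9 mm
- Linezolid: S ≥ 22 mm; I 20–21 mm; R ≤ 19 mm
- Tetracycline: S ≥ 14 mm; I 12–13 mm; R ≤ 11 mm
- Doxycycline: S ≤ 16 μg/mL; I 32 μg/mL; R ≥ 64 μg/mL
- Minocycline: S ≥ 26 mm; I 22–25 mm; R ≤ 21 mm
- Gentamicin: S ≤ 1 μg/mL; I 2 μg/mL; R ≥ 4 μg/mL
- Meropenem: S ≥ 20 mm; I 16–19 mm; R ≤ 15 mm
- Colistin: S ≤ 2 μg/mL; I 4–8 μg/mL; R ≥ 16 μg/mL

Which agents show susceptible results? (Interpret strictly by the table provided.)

clindamycin, gentamicin, colistin

Aztreonam: 256 μg/mL is ≥ 64 μg/mL ⇒ Resistant
Clindamycin (26 mm) ≥ 25 mm — susceptible
Gentamicin (0.25 μg/mL) ≤ 1 μg/mL — susceptible
Linezolid (20 mm) in 20–21 mm — Intermediate
Amoxicillin-clavulanate (15 mm) in 13–16 mm → I
Doxycycline 128 μg/mL: ≥ 64 μg/mL — resistant
Nitrofurantoin: 11 mm is in 10–14 mm → intermediate
Colistin 2 μg/mL: ≤ 2 μg/mL → Susceptible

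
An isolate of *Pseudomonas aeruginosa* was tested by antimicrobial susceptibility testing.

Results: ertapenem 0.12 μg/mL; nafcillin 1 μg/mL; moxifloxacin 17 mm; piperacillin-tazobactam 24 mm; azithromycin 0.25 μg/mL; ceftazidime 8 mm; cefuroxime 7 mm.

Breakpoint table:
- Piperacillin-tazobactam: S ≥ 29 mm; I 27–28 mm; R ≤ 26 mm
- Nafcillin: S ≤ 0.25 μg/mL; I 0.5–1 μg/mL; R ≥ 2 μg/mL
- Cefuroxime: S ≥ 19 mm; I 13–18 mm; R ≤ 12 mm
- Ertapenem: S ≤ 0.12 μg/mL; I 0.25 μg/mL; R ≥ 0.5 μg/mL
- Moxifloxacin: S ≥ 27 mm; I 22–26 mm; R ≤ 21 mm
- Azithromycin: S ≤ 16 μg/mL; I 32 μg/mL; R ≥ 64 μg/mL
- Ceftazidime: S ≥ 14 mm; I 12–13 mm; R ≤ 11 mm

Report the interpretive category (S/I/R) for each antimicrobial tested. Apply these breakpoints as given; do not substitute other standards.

S, I, R, R, S, R, R

Ertapenem 0.12 μg/mL: ≤ 0.12 μg/mL ⇒ S
Nafcillin 1 μg/mL: in 0.5–1 μg/mL — I
Moxifloxacin 17 mm: ≤ 21 mm → resistant
Piperacillin-tazobactam 24 mm: ≤ 26 mm — R
Azithromycin (0.25 μg/mL) ≤ 16 μg/mL ⇒ Susceptible
Ceftazidime: 8 mm is ≤ 11 mm → Resistant
Cefuroxime (7 mm) ≤ 12 mm — Resistant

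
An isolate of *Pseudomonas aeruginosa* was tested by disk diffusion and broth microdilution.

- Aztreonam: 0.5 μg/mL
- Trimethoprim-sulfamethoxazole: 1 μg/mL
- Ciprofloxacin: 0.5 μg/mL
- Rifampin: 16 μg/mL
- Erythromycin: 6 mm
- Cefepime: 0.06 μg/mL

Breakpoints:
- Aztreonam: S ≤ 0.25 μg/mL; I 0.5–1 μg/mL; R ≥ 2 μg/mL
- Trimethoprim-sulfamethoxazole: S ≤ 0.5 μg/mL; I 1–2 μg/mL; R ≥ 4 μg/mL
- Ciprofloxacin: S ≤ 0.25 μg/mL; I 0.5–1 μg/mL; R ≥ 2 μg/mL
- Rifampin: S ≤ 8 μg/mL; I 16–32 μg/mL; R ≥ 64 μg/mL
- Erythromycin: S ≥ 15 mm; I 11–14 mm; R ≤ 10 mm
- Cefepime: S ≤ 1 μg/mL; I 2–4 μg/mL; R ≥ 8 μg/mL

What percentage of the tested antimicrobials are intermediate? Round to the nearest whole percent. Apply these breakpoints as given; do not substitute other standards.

67%

Aztreonam (0.5 μg/mL) in 0.5–1 μg/mL → Intermediate
Trimethoprim-sulfamethoxazole 1 μg/mL: in 1–2 μg/mL → I
Ciprofloxacin (0.5 μg/mL) in 0.5–1 μg/mL → intermediate
Rifampin 16 μg/mL: in 16–32 μg/mL ⇒ intermediate
Erythromycin: 6 mm is ≤ 10 mm → Resistant
Cefepime (0.06 μg/mL) ≤ 1 μg/mL ⇒ S
Intermediate: 4/6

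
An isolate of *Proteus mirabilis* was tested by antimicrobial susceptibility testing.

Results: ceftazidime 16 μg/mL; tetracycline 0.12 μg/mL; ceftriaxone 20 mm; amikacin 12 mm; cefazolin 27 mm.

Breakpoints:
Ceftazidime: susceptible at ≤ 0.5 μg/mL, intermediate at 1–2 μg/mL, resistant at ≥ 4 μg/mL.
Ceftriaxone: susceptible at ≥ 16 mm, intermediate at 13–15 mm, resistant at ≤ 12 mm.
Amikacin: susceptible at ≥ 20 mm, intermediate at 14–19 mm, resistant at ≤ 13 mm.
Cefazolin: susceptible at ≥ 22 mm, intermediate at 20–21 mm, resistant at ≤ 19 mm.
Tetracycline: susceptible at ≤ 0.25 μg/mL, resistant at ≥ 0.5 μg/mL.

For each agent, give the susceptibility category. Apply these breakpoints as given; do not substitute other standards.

R, S, S, R, S

Ceftazidime 16 μg/mL: ≥ 4 μg/mL → resistant
Tetracycline: 0.12 μg/mL is ≤ 0.25 μg/mL — susceptible
Ceftriaxone 20 mm: ≥ 16 mm → Susceptible
Amikacin 12 mm: ≤ 13 mm — Resistant
Cefazolin: 27 mm is ≥ 22 mm → Susceptible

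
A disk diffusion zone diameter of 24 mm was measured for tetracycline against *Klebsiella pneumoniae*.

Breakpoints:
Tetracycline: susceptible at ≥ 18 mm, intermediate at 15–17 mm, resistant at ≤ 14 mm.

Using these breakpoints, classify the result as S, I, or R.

Tetracycline: 24 mm is ≥ 18 mm — S

S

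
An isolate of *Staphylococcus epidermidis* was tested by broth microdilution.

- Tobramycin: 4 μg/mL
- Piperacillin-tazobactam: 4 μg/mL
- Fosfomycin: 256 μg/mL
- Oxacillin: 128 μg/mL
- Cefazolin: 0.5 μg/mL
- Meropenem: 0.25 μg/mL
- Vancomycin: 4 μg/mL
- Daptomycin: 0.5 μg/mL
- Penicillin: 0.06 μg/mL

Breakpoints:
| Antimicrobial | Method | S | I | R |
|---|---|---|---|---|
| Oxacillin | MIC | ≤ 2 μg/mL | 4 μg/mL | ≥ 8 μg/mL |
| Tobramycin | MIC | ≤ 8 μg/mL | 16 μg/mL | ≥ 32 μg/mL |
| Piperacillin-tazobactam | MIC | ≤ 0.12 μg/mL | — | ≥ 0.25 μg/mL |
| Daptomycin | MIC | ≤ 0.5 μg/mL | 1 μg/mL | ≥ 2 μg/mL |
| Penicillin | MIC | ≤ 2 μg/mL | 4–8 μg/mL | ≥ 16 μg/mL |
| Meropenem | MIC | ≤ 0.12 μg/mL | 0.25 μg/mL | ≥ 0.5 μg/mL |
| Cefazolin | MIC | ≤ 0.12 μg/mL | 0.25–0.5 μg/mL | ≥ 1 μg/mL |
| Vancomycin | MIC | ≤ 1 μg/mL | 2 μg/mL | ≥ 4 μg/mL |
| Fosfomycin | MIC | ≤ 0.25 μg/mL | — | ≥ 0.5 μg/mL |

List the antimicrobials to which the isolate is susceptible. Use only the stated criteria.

Tobramycin 4 μg/mL: ≤ 8 μg/mL → Susceptible
Piperacillin-tazobactam 4 μg/mL: ≥ 0.25 μg/mL ⇒ R
Fosfomycin: 256 μg/mL is ≥ 0.5 μg/mL → R
Oxacillin: 128 μg/mL is ≥ 8 μg/mL → R
Cefazolin (0.5 μg/mL) in 0.25–0.5 μg/mL ⇒ intermediate
Meropenem: 0.25 μg/mL is = 0.25 μg/mL → intermediate
Vancomycin: 4 μg/mL is ≥ 4 μg/mL → R
Daptomycin 0.5 μg/mL: ≤ 0.5 μg/mL → susceptible
Penicillin 0.06 μg/mL: ≤ 2 μg/mL — susceptible

tobramycin, daptomycin, penicillin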